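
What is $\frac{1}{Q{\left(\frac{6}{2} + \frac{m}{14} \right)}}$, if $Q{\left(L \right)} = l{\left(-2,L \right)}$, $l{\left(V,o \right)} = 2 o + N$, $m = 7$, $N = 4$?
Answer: $\frac{1}{11} \approx 0.090909$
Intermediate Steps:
$l{\left(V,o \right)} = 4 + 2 o$ ($l{\left(V,o \right)} = 2 o + 4 = 4 + 2 o$)
$Q{\left(L \right)} = 4 + 2 L$
$\frac{1}{Q{\left(\frac{6}{2} + \frac{m}{14} \right)}} = \frac{1}{4 + 2 \left(\frac{6}{2} + \frac{7}{14}\right)} = \frac{1}{4 + 2 \left(6 \cdot \frac{1}{2} + 7 \cdot \frac{1}{14}\right)} = \frac{1}{4 + 2 \left(3 + \frac{1}{2}\right)} = \frac{1}{4 + 2 \cdot \frac{7}{2}} = \frac{1}{4 + 7} = \frac{1}{11}$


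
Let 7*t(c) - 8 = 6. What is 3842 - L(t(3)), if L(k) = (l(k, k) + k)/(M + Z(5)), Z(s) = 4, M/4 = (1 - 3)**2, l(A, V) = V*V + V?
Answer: 19208/5 ≈ 3841.6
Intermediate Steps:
l(A, V) = V + V**2 (l(A, V) = V**2 + V = V + V**2)
t(c) = 2 (t(c) = 8/7 + (1/7)*6 = 8/7 + 6/7 = 2)
M = 16 (M = 4*(1 - 3)**2 = 4*(-2)**2 = 4*4 = 16)
L(k) = k/20 + k*(1 + k)/20 (L(k) = (k*(1 + k) + k)/(16 + 4) = (k + k*(1 + k))/20 = (k + k*(1 + k))*(1/20) = k/20 + k*(1 + k)/20)
3842 - L(t(3)) = 3842 - 2*(2 + 2)/20 = 3842 - 2*4/20 = 3842 - 1*2/5 = 3842 - 2/5 = 19208/5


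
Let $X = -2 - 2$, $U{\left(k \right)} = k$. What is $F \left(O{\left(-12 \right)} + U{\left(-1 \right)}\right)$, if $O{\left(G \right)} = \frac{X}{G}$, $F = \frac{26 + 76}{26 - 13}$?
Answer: $- \frac{68}{13} \approx -5.2308$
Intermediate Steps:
$F = \frac{102}{13} \approx 7.8462$
$X = -4$ ($X = -2 - 2 = -4$)
$O{\left(G \right)} = - \frac{4}{G}$
$F \left(O{\left(-12 \right)} + U{\left(-1 \right)}\right) = \frac{102 \left(- \frac{4}{-12} - 1\right)}{13} = \frac{102 \left(\left(-4\right) \left(- \frac{1}{12}\right) - 1\right)}{13} = \frac{102 \left(\frac{1}{3} - 1\right)}{13} = \frac{102}{13} \left(- \frac{2}{3}\right) = - \frac{68}{13}$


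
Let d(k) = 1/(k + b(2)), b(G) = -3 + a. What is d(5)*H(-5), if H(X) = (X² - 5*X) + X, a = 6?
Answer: 45/8 ≈ 5.6250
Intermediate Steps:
H(X) = X² - 4*X
b(G) = 3 (b(G) = -3 + 6 = 3)
d(k) = 1/(3 + k) (d(k) = 1/(k + 3) = 1/(3 + k))
d(5)*H(-5) = (-5*(-4 - 5))/(3 + 5) = (-5*(-9))/8 = (⅛)*45 = 45/8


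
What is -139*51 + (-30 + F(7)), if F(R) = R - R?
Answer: -7119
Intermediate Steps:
F(R) = 0
-139*51 + (-30 + F(7)) = -139*51 + (-30 + 0) = -7089 - 30 = -7119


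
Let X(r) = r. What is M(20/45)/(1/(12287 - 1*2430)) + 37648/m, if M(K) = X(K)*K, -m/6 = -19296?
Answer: 42273875/21708 ≈ 1947.4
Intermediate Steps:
m = 115776 (m = -6*(-19296) = 115776)
M(K) = K**2 (M(K) = K*K = K**2)
M(20/45)/(1/(12287 - 1*2430)) + 37648/m = (20/45)**2/(1/(12287 - 1*2430)) + 37648/115776 = (20*(1/45))**2/(1/(12287 - 2430)) + 37648*(1/115776) = (4/9)**2/(1/9857) + 2353/7236 = 16/(81*(1/9857)) + 2353/7236 = (16/81)*9857 + 2353/7236 = 157712/81 + 2353/7236 = 42273875/21708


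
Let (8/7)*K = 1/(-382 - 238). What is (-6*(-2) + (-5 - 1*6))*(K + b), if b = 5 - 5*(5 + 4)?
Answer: -198407/4960 ≈ -40.001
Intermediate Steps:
K = -7/4960 (K = 7/(8*(-382 - 238)) = (7/8)/(-620) = (7/8)*(-1/620) = -7/4960 ≈ -0.0014113)
b = -40 (b = 5 - 5*9 = 5 - 45 = -40)
(-6*(-2) + (-5 - 1*6))*(K + b) = (-6*(-2) + (-5 - 1*6))*(-7/4960 - 40) = (12 + (-5 - 6))*(-198407/4960) = (12 - 11)*(-198407/4960) = 1*(-198407/4960) = -198407/4960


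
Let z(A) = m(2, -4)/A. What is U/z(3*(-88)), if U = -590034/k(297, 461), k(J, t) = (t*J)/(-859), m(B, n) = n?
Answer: 337892804/1383 ≈ 2.4432e+5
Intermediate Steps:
z(A) = -4/A
k(J, t) = -J*t/859 (k(J, t) = (J*t)*(-1/859) = -J*t/859)
U = 168946402/45639 (U = -590034/((-1/859*297*461)) = -590034/(-136917/859) = -590034*(-859/136917) = 168946402/45639 ≈ 3701.8)
U/z(3*(-88)) = 168946402/(45639*((-4/(3*(-88))))) = 168946402/(45639*((-4/(-264)))) = 168946402/(45639*((-4*(-1/264)))) = 168946402/(45639*(1/66)) = (168946402/45639)*66 = 337892804/1383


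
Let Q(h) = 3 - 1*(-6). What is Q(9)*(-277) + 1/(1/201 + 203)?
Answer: -101724171/40804 ≈ -2493.0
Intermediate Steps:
Q(h) = 9 (Q(h) = 3 + 6 = 9)
Q(9)*(-277) + 1/(1/201 + 203) = 9*(-277) + 1/(1/201 + 203) = -2493 + 1/(1/201 + 203) = -2493 + 1/(40804/201) = -2493 + 201/40804 = -101724171/40804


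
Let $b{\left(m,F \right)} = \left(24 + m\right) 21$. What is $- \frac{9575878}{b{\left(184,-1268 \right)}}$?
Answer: $- \frac{368303}{168} \approx -2192.3$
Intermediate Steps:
$b{\left(m,F \right)} = 504 + 21 m$
$- \frac{9575878}{b{\left(184,-1268 \right)}} = - \frac{9575878}{504 + 21 \cdot 184} = - \frac{9575878}{504 + 3864} = - \frac{9575878}{4368} = \left(-9575878\right) \frac{1}{4368} = - \frac{368303}{168}$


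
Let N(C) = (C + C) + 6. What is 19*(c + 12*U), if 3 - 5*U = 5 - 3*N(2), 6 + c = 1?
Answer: 5909/5 ≈ 1181.8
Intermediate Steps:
c = -5 (c = -6 + 1 = -5)
N(C) = 6 + 2*C (N(C) = 2*C + 6 = 6 + 2*C)
U = 28/5 (U = ⅗ - (5 - 3*(6 + 2*2))/5 = ⅗ - (5 - 3*(6 + 4))/5 = ⅗ - (5 - 3*10)/5 = ⅗ - (5 - 30)/5 = ⅗ - ⅕*(-25) = ⅗ + 5 = 28/5 ≈ 5.6000)
19*(c + 12*U) = 19*(-5 + 12*(28/5)) = 19*(-5 + 336/5) = 19*(311/5) = 5909/5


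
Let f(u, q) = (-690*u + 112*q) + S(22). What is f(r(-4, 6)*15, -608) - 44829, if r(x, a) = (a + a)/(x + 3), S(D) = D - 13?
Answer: 11284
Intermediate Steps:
S(D) = -13 + D
r(x, a) = 2*a/(3 + x) (r(x, a) = (2*a)/(3 + x) = 2*a/(3 + x))
f(u, q) = 9 - 690*u + 112*q (f(u, q) = (-690*u + 112*q) + (-13 + 22) = (-690*u + 112*q) + 9 = 9 - 690*u + 112*q)
f(r(-4, 6)*15, -608) - 44829 = (9 - 690*2*6/(3 - 4)*15 + 112*(-608)) - 44829 = (9 - 690*2*6/(-1)*15 - 68096) - 44829 = (9 - 690*2*6*(-1)*15 - 68096) - 44829 = (9 - (-8280)*15 - 68096) - 44829 = (9 - 690*(-180) - 68096) - 44829 = (9 + 124200 - 68096) - 44829 = 56113 - 44829 = 11284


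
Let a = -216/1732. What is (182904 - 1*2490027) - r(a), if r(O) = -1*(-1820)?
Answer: -2308943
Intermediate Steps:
a = -54/433 (a = -216*1/1732 = -54/433 ≈ -0.12471)
r(O) = 1820
(182904 - 1*2490027) - r(a) = (182904 - 1*2490027) - 1*1820 = (182904 - 2490027) - 1820 = -2307123 - 1820 = -2308943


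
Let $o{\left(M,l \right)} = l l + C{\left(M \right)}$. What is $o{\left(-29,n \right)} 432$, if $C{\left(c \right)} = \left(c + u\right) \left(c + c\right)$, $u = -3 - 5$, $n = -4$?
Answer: $933984$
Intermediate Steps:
$u = -8$ ($u = -3 - 5 = -8$)
$C{\left(c \right)} = 2 c \left(-8 + c\right)$ ($C{\left(c \right)} = \left(c - 8\right) \left(c + c\right) = \left(-8 + c\right) 2 c = 2 c \left(-8 + c\right)$)
$o{\left(M,l \right)} = l^{2} + 2 M \left(-8 + M\right)$ ($o{\left(M,l \right)} = l l + 2 M \left(-8 + M\right) = l^{2} + 2 M \left(-8 + M\right)$)
$o{\left(-29,n \right)} 432 = \left(\left(-4\right)^{2} + 2 \left(-29\right) \left(-8 - 29\right)\right) 432 = \left(16 + 2 \left(-29\right) \left(-37\right)\right) 432 = \left(16 + 2146\right) 432 = 2162 \cdot 432 = 933984$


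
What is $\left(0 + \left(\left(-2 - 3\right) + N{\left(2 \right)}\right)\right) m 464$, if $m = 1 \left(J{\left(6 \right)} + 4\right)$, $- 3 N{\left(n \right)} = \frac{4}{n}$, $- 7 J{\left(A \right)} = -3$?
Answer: $- \frac{244528}{21} \approx -11644.0$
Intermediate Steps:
$J{\left(A \right)} = \frac{3}{7}$ ($J{\left(A \right)} = \left(- \frac{1}{7}\right) \left(-3\right) = \frac{3}{7}$)
$N{\left(n \right)} = - \frac{4}{3 n}$ ($N{\left(n \right)} = - \frac{4 \frac{1}{n}}{3} = - \frac{4}{3 n}$)
$m = \frac{31}{7}$ ($m = 1 \left(\frac{3}{7} + 4\right) = 1 \cdot \frac{31}{7} = \frac{31}{7} \approx 4.4286$)
$\left(0 + \left(\left(-2 - 3\right) + N{\left(2 \right)}\right)\right) m 464 = \left(0 - \left(5 + \frac{4}{3 \cdot 2}\right)\right) \frac{31}{7} \cdot 464 = \left(0 - \frac{17}{3}\right) \frac{31}{7} \cdot 464 = \left(- \frac{17}{3}\right) \frac{31}{7} \cdot 464 = \left(- \frac{527}{21}\right) 464 = - \frac{244528}{21}$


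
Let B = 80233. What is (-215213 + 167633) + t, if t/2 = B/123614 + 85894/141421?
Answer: -415865668270251/8740807747 ≈ -47578.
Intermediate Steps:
t = 21964332009/8740807747 (t = 2*(80233/123614 + 85894/141421) = 2*(21964332009/17481615494) = 21964332009/8740807747 ≈ 2.5128)
(-215213 + 167633) + t = (-215213 + 167633) + 21964332009/8740807747 = -47580 + 21964332009/8740807747 = -415865668270251/8740807747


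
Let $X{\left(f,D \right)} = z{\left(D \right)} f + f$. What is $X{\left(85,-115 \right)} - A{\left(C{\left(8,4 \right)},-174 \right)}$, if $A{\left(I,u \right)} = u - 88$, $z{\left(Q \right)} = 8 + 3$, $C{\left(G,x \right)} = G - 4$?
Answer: $1282$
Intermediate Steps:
$C{\left(G,x \right)} = -4 + G$
$z{\left(Q \right)} = 11$
$A{\left(I,u \right)} = -88 + u$ ($A{\left(I,u \right)} = u - 88 = -88 + u$)
$X{\left(f,D \right)} = 12 f$ ($X{\left(f,D \right)} = 11 f + f = 12 f$)
$X{\left(85,-115 \right)} - A{\left(C{\left(8,4 \right)},-174 \right)} = 12 \cdot 85 - \left(-88 - 174\right) = 1020 - -262 = 1020 + 262 = 1282$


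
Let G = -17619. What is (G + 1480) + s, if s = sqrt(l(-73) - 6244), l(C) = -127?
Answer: -16139 + I*sqrt(6371) ≈ -16139.0 + 79.819*I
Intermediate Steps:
s = I*sqrt(6371) (s = sqrt(-127 - 6244) = sqrt(-6371) = I*sqrt(6371) ≈ 79.819*I)
(G + 1480) + s = (-17619 + 1480) + I*sqrt(6371) = -16139 + I*sqrt(6371)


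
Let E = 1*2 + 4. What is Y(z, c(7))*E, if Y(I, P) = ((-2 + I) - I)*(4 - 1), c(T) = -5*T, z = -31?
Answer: -36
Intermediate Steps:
E = 6 (E = 2 + 4 = 6)
Y(I, P) = -6 (Y(I, P) = -2*3 = -6)
Y(z, c(7))*E = -6*6 = -36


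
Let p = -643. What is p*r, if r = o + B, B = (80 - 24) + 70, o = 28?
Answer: -99022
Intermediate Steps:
B = 126 (B = 56 + 70 = 126)
r = 154 (r = 28 + 126 = 154)
p*r = -643*154 = -99022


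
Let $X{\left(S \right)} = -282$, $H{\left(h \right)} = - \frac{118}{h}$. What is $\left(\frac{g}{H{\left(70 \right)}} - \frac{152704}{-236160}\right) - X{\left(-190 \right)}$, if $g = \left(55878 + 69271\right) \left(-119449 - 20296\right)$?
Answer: $\frac{1129348783615372}{108855} \approx 1.0375 \cdot 10^{10}$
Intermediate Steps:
$g = -17488947005$ ($g = 125149 \left(-139745\right) = -17488947005$)
$\left(\frac{g}{H{\left(70 \right)}} - \frac{152704}{-236160}\right) - X{\left(-190 \right)} = \left(- \frac{17488947005}{\left(-118\right) \frac{1}{70}} - \frac{152704}{-236160}\right) - -282 = \left(- \frac{17488947005}{\left(-118\right) \frac{1}{70}} - - \frac{1193}{1845}\right) + 282 = \left(- \frac{17488947005}{- \frac{59}{35}} + \frac{1193}{1845}\right) + 282 = \left(\left(-17488947005\right) \left(- \frac{35}{59}\right) + \frac{1193}{1845}\right) + 282 = \left(\frac{612113145175}{59} + \frac{1193}{1845}\right) + 282 = \frac{1129348752918262}{108855} + 282 = \frac{1129348783615372}{108855}$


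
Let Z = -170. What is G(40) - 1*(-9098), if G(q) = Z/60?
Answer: 54571/6 ≈ 9095.2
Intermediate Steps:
G(q) = -17/6 (G(q) = -170/60 = -170*1/60 = -17/6)
G(40) - 1*(-9098) = -17/6 - 1*(-9098) = -17/6 + 9098 = 54571/6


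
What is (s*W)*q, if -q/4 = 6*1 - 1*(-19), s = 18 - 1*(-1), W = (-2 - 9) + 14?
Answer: -5700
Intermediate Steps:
W = 3 (W = -11 + 14 = 3)
s = 19 (s = 18 + 1 = 19)
q = -100 (q = -4*(6*1 - 1*(-19)) = -4*(6 + 19) = -4*25 = -100)
(s*W)*q = (19*3)*(-100) = 57*(-100) = -5700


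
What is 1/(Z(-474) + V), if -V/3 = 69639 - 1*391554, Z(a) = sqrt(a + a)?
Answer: 321915/310887801991 - 2*I*sqrt(237)/932663405973 ≈ 1.0355e-6 - 3.3013e-11*I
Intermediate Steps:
Z(a) = sqrt(2)*sqrt(a) (Z(a) = sqrt(2*a) = sqrt(2)*sqrt(a))
V = 965745 (V = -3*(69639 - 1*391554) = -3*(69639 - 391554) = -3*(-321915) = 965745)
1/(Z(-474) + V) = 1/(sqrt(2)*sqrt(-474) + 965745) = 1/(sqrt(2)*(I*sqrt(474)) + 965745) = 1/(2*I*sqrt(237) + 965745) = 1/(965745 + 2*I*sqrt(237))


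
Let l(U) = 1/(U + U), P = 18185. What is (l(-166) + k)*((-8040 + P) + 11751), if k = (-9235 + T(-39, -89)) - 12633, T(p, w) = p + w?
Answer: -39974832002/83 ≈ -4.8162e+8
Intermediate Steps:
k = -21996 (k = (-9235 + (-39 - 89)) - 12633 = (-9235 - 128) - 12633 = -9363 - 12633 = -21996)
l(U) = 1/(2*U)
(l(-166) + k)*((-8040 + P) + 11751) = ((½)/(-166) - 21996)*((-8040 + 18185) + 11751) = ((½)*(-1/166) - 21996)*(10145 + 11751) = (-1/332 - 21996)*21896 = -7302673/332*21896 = -39974832002/83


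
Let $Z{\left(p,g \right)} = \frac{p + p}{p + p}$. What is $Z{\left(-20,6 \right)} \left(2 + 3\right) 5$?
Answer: $25$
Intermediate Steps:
$Z{\left(p,g \right)} = 1$ ($Z{\left(p,g \right)} = \frac{2 p}{2 p} = 2 p \frac{1}{2 p} = 1$)
$Z{\left(-20,6 \right)} \left(2 + 3\right) 5 = 1 \left(2 + 3\right) 5 = 1 \cdot 5 \cdot 5 = 1 \cdot 25 = 25$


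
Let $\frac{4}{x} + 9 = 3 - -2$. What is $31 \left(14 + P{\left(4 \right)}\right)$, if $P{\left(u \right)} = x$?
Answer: $403$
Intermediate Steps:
$x = -1$ ($x = \frac{4}{-9 + \left(3 - -2\right)} = \frac{4}{-9 + \left(3 + 2\right)} = \frac{4}{-9 + 5} = \frac{4}{-4} = 4 \left(- \frac{1}{4}\right) = -1$)
$P{\left(u \right)} = -1$
$31 \left(14 + P{\left(4 \right)}\right) = 31 \left(14 - 1\right) = 31 \cdot 13 = 403$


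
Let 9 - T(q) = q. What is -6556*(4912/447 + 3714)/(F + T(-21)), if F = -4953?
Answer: 73263080/14769 ≈ 4960.6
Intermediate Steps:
T(q) = 9 - q
-6556*(4912/447 + 3714)/(F + T(-21)) = -6556*(4912/447 + 3714)/(-4953 + (9 - 1*(-21))) = -6556*(4912*(1/447) + 3714)/(-4953 + (9 + 21)) = -6556*(4912/447 + 3714)/(-4953 + 30) = -6556/((-4923/1665070/447)) = -6556/((-4923*447/1665070)) = -6556/(-2200581/1665070) = -6556*(-1665070/2200581) = 73263080/14769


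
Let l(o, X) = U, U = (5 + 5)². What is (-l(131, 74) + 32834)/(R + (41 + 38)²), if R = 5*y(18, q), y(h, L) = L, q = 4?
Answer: 32734/6261 ≈ 5.2282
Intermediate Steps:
U = 100 (U = 10² = 100)
l(o, X) = 100
R = 20 (R = 5*4 = 20)
(-l(131, 74) + 32834)/(R + (41 + 38)²) = (-1*100 + 32834)/(20 + (41 + 38)²) = (-100 + 32834)/(20 + 79²) = 32734/(20 + 6241) = 32734/6261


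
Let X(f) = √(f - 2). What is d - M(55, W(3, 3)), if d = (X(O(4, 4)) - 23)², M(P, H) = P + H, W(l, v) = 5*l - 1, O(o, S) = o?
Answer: 462 - 46*√2 ≈ 396.95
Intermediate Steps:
W(l, v) = -1 + 5*l
X(f) = √(-2 + f)
M(P, H) = H + P
d = (-23 + √2)² (d = (√(-2 + 4) - 23)² = (√2 - 23)² = (-23 + √2)² ≈ 465.95)
d - M(55, W(3, 3)) = (23 - √2)² - ((-1 + 5*3) + 55) = (23 - √2)² - ((-1 + 15) + 55) = (23 - √2)² - (14 + 55) = (23 - √2)² - 1*69 = (23 - √2)² - 69 = -69 + (23 - √2)²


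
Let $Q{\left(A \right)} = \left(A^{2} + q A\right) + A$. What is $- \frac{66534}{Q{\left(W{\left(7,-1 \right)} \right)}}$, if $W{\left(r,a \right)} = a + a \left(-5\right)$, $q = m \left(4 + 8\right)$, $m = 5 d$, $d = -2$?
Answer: $\frac{33267}{230} \approx 144.64$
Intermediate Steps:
$m = -10$ ($m = 5 \left(-2\right) = -10$)
$q = -120$ ($q = - 10 \left(4 + 8\right) = \left(-10\right) 12 = -120$)
$W{\left(r,a \right)} = - 4 a$ ($W{\left(r,a \right)} = a - 5 a = - 4 a$)
$Q{\left(A \right)} = A^{2} - 119 A$ ($Q{\left(A \right)} = \left(A^{2} - 120 A\right) + A = A^{2} - 119 A$)
$- \frac{66534}{Q{\left(W{\left(7,-1 \right)} \right)}} = - \frac{66534}{\left(-4\right) \left(-1\right) \left(-119 - -4\right)} = - \frac{66534}{4 \left(-119 + 4\right)} = - \frac{66534}{4 \left(-115\right)} = - \frac{66534}{-460} = \left(-66534\right) \left(- \frac{1}{460}\right) = \frac{33267}{230}$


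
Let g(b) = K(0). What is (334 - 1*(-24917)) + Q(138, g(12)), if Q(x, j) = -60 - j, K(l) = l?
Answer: 25191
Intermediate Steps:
g(b) = 0
(334 - 1*(-24917)) + Q(138, g(12)) = (334 - 1*(-24917)) + (-60 - 1*0) = (334 + 24917) + (-60 + 0) = 25251 - 60 = 25191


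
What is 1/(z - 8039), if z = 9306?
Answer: 1/1267 ≈ 0.00078927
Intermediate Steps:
1/(z - 8039) = 1/(9306 - 8039) = 1/1267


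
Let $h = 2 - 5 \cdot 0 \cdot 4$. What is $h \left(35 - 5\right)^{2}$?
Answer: $1800$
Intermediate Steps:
$h = 2$ ($h = 2 - 0 = 2 + 0 = 2$)
$h \left(35 - 5\right)^{2} = 2 \left(35 - 5\right)^{2} = 2 \cdot 30^{2} = 2 \cdot 900 = 1800$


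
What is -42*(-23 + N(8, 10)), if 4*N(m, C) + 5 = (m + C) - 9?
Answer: 924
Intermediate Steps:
N(m, C) = -7/2 + C/4 + m/4 (N(m, C) = -5/4 + ((m + C) - 9)/4 = -5/4 + ((C + m) - 9)/4 = -5/4 + (-9 + C + m)/4 = -5/4 + (-9/4 + C/4 + m/4) = -7/2 + C/4 + m/4)
-42*(-23 + N(8, 10)) = -42*(-23 + (-7/2 + (¼)*10 + (¼)*8)) = -42*(-23 + (-7/2 + 5/2 + 2)) = -42*(-23 + 1) = -42*(-22) = 924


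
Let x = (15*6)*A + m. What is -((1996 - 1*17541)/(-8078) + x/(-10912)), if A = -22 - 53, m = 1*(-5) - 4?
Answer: -112113121/44073568 ≈ -2.5438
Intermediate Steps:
m = -9 (m = -5 - 4 = -9)
A = -75
x = -6759 (x = (15*6)*(-75) - 9 = 90*(-75) - 9 = -6750 - 9 = -6759)
-((1996 - 1*17541)/(-8078) + x/(-10912)) = -((1996 - 1*17541)/(-8078) - 6759/(-10912)) = -((1996 - 17541)*(-1/8078) - 6759*(-1/10912)) = -(-15545*(-1/8078) + 6759/10912) = -(15545/8078 + 6759/10912) = -1*112113121/44073568 = -112113121/44073568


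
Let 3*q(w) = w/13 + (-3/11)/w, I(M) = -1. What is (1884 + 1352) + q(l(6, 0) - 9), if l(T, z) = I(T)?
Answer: 13881379/4290 ≈ 3235.8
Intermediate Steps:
l(T, z) = -1
q(w) = -1/(11*w) + w/39 (q(w) = (w/13 + (-3/11)/w)/3 = (w*(1/13) + (-3*1/11)/w)/3 = (w/13 - 3/(11*w))/3 = (-3/(11*w) + w/13)/3 = -1/(11*w) + w/39)
(1884 + 1352) + q(l(6, 0) - 9) = (1884 + 1352) + (-1/(11*(-1 - 9)) + (-1 - 9)/39) = 3236 + (-1/11/(-10) + (1/39)*(-10)) = 3236 + (-1/11*(-⅒) - 10/39) = 3236 + (1/110 - 10/39) = 3236 - 1061/4290 = 13881379/4290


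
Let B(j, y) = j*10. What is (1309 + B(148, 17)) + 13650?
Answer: 16439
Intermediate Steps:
B(j, y) = 10*j
(1309 + B(148, 17)) + 13650 = (1309 + 10*148) + 13650 = (1309 + 1480) + 13650 = 2789 + 13650 = 16439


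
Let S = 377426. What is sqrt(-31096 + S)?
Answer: sqrt(346330) ≈ 588.50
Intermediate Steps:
sqrt(-31096 + S) = sqrt(-31096 + 377426) = sqrt(346330)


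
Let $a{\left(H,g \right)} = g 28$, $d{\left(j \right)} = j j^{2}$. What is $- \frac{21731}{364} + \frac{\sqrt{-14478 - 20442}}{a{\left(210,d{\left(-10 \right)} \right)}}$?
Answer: $- \frac{21731}{364} - \frac{3 i \sqrt{970}}{14000} \approx -59.701 - 0.0066739 i$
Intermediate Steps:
$d{\left(j \right)} = j^{3}$
$a{\left(H,g \right)} = 28 g$
$- \frac{21731}{364} + \frac{\sqrt{-14478 - 20442}}{a{\left(210,d{\left(-10 \right)} \right)}} = - \frac{21731}{364} + \frac{\sqrt{-14478 - 20442}}{28 \left(-10\right)^{3}} = \left(-21731\right) \frac{1}{364} + \frac{\sqrt{-34920}}{28 \left(-1000\right)} = - \frac{21731}{364} + \frac{6 i \sqrt{970}}{-28000} = - \frac{21731}{364} + 6 i \sqrt{970} \left(- \frac{1}{28000}\right) = - \frac{21731}{364} - \frac{3 i \sqrt{970}}{14000}$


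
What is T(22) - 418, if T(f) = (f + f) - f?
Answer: -396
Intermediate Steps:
T(f) = f (T(f) = 2*f - f = f)
T(22) - 418 = 22 - 418 = -396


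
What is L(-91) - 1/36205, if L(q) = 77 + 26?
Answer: 3729114/36205 ≈ 103.00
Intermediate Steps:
L(q) = 103
L(-91) - 1/36205 = 103 - 1/36205 = 3729114/36205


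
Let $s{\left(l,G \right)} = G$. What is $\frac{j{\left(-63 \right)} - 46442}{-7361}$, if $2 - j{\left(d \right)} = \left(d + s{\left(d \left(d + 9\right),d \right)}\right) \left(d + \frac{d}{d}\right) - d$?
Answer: $\frac{3195}{433} \approx 7.3788$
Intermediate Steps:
$j{\left(d \right)} = 2 + d - 2 d \left(1 + d\right)$ ($j{\left(d \right)} = 2 - \left(\left(d + d\right) \left(d + \frac{d}{d}\right) - d\right) = 2 - \left(2 d \left(d + 1\right) - d\right) = 2 - \left(2 d \left(1 + d\right) - d\right) = 2 - \left(- d + 2 d \left(1 + d\right)\right) = 2 + d - 2 d \left(1 + d\right)$)
$\frac{j{\left(-63 \right)} - 46442}{-7361} = \frac{\left(2 - -63 - 2 \left(-63\right)^{2}\right) - 46442}{-7361} = \left(\left(2 + 63 - 7938\right) - 46442\right) \left(- \frac{1}{7361}\right) = \left(-7873 - 46442\right) \left(- \frac{1}{7361}\right) = \left(-54315\right) \left(- \frac{1}{7361}\right) = \frac{3195}{433}$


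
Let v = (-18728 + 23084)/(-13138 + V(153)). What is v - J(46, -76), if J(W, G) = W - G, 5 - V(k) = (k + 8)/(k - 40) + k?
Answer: -20408074/166831 ≈ -122.33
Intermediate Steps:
V(k) = 5 - k - (8 + k)/(-40 + k) (V(k) = 5 - ((k + 8)/(k - 40) + k) = 5 - ((8 + k)/(-40 + k) + k) = 5 - (k + (8 + k)/(-40 + k)) = 5 + (-k - (8 + k)/(-40 + k)) = 5 - k - (8 + k)/(-40 + k))
v = -54692/166831 (v = (-18728 + 23084)/(-13138 + (-208 - 1*153² + 44*153)/(-40 + 153)) = 4356/(-13138 + (-208 - 1*23409 + 6732)/113) = 4356/(-13138 + (-208 - 23409 + 6732)/113) = 4356/(-13138 + (1/113)*(-16885)) = 4356/(-13138 - 16885/113) = 4356/(-1501479/113) = 4356*(-113/1501479) = -54692/166831 ≈ -0.32783)
v - J(46, -76) = -54692/166831 - (46 - 1*(-76)) = -54692/166831 - (46 + 76) = -54692/166831 - 1*122 = -54692/166831 - 122 = -20408074/166831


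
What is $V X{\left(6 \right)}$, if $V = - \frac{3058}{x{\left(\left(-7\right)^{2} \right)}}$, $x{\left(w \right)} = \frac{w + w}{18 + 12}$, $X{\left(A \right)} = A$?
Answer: $- \frac{275220}{49} \approx -5616.7$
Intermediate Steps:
$x{\left(w \right)} = \frac{w}{15}$ ($x{\left(w \right)} = \frac{2 w}{30} = 2 w \frac{1}{30} = \frac{w}{15}$)
$V = - \frac{45870}{49}$ ($V = - \frac{3058}{\frac{1}{15} \left(-7\right)^{2}} = - \frac{3058}{\frac{1}{15} \cdot 49} = - \frac{3058}{\frac{49}{15}} = \left(-3058\right) \frac{15}{49} = - \frac{45870}{49} \approx -936.12$)
$V X{\left(6 \right)} = \left(- \frac{45870}{49}\right) 6 = - \frac{275220}{49}$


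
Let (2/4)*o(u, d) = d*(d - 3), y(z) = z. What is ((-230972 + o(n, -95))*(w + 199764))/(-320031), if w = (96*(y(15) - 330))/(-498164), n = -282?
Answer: 195669122614784/1476184473 ≈ 1.3255e+5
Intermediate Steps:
o(u, d) = 2*d*(-3 + d) (o(u, d) = 2*(d*(d - 3)) = 2*(d*(-3 + d)) = 2*d*(-3 + d))
w = 7560/124541 (w = (96*(15 - 330))/(-498164) = (96*(-315))*(-1/498164) = -30240*(-1/498164) = 7560/124541 ≈ 0.060703)
((-230972 + o(n, -95))*(w + 199764))/(-320031) = ((-230972 + 2*(-95)*(-3 - 95))*(7560/124541 + 199764))/(-320031) = ((-230972 + 2*(-95)*(-98))*(24878815884/124541))*(-1/320031) = ((-230972 + 18620)*(24878815884/124541))*(-1/320031) = -212352*24878815884/124541*(-1/320031) = -5283066310599168/124541*(-1/320031) = 195669122614784/1476184473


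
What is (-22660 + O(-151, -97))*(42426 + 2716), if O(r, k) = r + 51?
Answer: -1027431920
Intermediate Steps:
O(r, k) = 51 + r
(-22660 + O(-151, -97))*(42426 + 2716) = (-22660 + (51 - 151))*(42426 + 2716) = (-22660 - 100)*45142 = -22760*45142 = -1027431920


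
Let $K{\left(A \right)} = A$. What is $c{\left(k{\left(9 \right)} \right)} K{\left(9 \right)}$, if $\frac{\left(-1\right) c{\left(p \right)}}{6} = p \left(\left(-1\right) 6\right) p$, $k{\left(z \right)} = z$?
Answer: $26244$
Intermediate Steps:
$c{\left(p \right)} = 36 p^{2}$ ($c{\left(p \right)} = - 6 p \left(\left(-1\right) 6\right) p = - 6 p \left(-6\right) p = - 6 - 6 p p = - 6 \left(- 6 p^{2}\right) = 36 p^{2}$)
$c{\left(k{\left(9 \right)} \right)} K{\left(9 \right)} = 36 \cdot 9^{2} \cdot 9 = 36 \cdot 81 \cdot 9 = 2916 \cdot 9 = 26244$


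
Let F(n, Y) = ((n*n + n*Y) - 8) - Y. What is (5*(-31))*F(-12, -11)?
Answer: -43245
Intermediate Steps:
F(n, Y) = -8 + n**2 - Y + Y*n (F(n, Y) = ((n**2 + Y*n) - 8) - Y = (-8 + n**2 + Y*n) - Y = -8 + n**2 - Y + Y*n)
(5*(-31))*F(-12, -11) = (5*(-31))*(-8 + (-12)**2 - 1*(-11) - 11*(-12)) = -155*(-8 + 144 + 11 + 132) = -155*279 = -43245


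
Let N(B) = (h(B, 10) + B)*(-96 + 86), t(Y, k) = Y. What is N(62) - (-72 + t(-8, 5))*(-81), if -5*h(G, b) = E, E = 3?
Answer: -7094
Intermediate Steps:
h(G, b) = -⅗ (h(G, b) = -⅕*3 = -⅗)
N(B) = 6 - 10*B (N(B) = (-⅗ + B)*(-96 + 86) = (-⅗ + B)*(-10) = 6 - 10*B)
N(62) - (-72 + t(-8, 5))*(-81) = (6 - 10*62) - (-72 - 8)*(-81) = (6 - 620) - (-80)*(-81) = -614 - 1*6480 = -614 - 6480 = -7094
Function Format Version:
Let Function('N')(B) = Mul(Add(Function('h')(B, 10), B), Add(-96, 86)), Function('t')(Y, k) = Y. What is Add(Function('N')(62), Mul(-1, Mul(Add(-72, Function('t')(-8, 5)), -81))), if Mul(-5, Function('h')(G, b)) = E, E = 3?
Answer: -7094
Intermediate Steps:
Function('h')(G, b) = Rational(-3, 5) (Function('h')(G, b) = Mul(Rational(-1, 5), 3) = Rational(-3, 5))
Function('N')(B) = Add(6, Mul(-10, B)) (Function('N')(B) = Mul(Add(Rational(-3, 5), B), Add(-96, 86)) = Mul(Add(Rational(-3, 5), B), -10) = Add(6, Mul(-10, B)))
Add(Function('N')(62), Mul(-1, Mul(Add(-72, Function('t')(-8, 5)), -81))) = Add(Add(6, Mul(-10, 62)), Mul(-1, Mul(Add(-72, -8), -81))) = Add(Add(6, -620), Mul(-1, Mul(-80, -81))) = Add(-614, Mul(-1, 6480)) = Add(-614, -6480) = -7094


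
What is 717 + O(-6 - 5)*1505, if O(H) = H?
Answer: -15838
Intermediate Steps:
717 + O(-6 - 5)*1505 = 717 + (-6 - 5)*1505 = 717 - 11*1505 = 717 - 16555 = -15838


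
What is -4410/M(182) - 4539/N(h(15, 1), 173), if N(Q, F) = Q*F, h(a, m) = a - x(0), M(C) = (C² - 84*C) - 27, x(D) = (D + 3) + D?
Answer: -29996737/12323828 ≈ -2.4340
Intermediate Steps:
x(D) = 3 + 2*D (x(D) = (3 + D) + D = 3 + 2*D)
M(C) = -27 + C² - 84*C
h(a, m) = -3 + a (h(a, m) = a - (3 + 2*0) = a - (3 + 0) = a - 1*3 = a - 3 = -3 + a)
N(Q, F) = F*Q
-4410/M(182) - 4539/N(h(15, 1), 173) = -4410/(-27 + 182² - 84*182) - 4539*1/(173*(-3 + 15)) = -4410/(-27 + 33124 - 15288) - 4539/(173*12) = -4410/17809 - 4539/2076 = -4410*1/17809 - 4539*1/2076 = -4410/17809 - 1513/692 = -29996737/12323828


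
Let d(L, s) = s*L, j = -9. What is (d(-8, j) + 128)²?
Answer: 40000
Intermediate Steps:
d(L, s) = L*s
(d(-8, j) + 128)² = (-8*(-9) + 128)² = (72 + 128)² = 200² = 40000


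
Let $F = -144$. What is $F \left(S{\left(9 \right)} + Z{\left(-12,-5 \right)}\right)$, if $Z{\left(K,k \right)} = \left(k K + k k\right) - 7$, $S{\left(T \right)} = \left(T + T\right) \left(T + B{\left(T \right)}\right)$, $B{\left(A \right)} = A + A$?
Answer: $-81216$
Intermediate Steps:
$B{\left(A \right)} = 2 A$
$S{\left(T \right)} = 6 T^{2}$ ($S{\left(T \right)} = \left(T + T\right) \left(T + 2 T\right) = 2 T 3 T = 6 T^{2}$)
$Z{\left(K,k \right)} = -7 + k^{2} + K k$ ($Z{\left(K,k \right)} = \left(K k + k^{2}\right) - 7 = \left(k^{2} + K k\right) - 7 = -7 + k^{2} + K k$)
$F \left(S{\left(9 \right)} + Z{\left(-12,-5 \right)}\right) = - 144 \left(6 \cdot 9^{2} - \left(-53 - 25\right)\right) = - 144 \left(6 \cdot 81 + \left(-7 + 25 + 60\right)\right) = - 144 \left(486 + 78\right) = \left(-144\right) 564 = -81216$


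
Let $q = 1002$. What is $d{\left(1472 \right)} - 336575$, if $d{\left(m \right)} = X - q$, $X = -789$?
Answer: $-338366$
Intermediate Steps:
$d{\left(m \right)} = -1791$ ($d{\left(m \right)} = -789 - 1002 = -1791$)
$d{\left(1472 \right)} - 336575 = -1791 - 336575 = -338366$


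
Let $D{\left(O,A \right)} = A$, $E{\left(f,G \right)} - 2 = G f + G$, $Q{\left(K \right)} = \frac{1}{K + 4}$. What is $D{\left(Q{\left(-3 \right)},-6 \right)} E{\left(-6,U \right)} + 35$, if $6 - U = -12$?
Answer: $563$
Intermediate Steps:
$Q{\left(K \right)} = \frac{1}{4 + K}$
$U = 18$ ($U = 6 - -12 = 6 + 12 = 18$)
$E{\left(f,G \right)} = 2 + G + G f$ ($E{\left(f,G \right)} = 2 + \left(G f + G\right) = 2 + \left(G + G f\right) = 2 + G + G f$)
$D{\left(Q{\left(-3 \right)},-6 \right)} E{\left(-6,U \right)} + 35 = - 6 \left(2 + 18 + 18 \left(-6\right)\right) + 35 = - 6 \left(2 + 18 - 108\right) + 35 = \left(-6\right) \left(-88\right) + 35 = 528 + 35 = 563$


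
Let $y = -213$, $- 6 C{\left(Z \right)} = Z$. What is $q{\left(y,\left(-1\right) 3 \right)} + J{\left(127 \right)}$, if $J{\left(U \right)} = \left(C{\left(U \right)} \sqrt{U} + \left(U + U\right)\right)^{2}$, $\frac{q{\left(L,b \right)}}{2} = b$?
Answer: $\frac{4370743}{36} - \frac{32258 \sqrt{127}}{3} \approx 233.13$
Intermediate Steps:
$C{\left(Z \right)} = - \frac{Z}{6}$
$q{\left(L,b \right)} = 2 b$
$J{\left(U \right)} = \left(2 U - \frac{U^{\frac{3}{2}}}{6}\right)^{2}$ ($J{\left(U \right)} = \left(- \frac{U}{6} \sqrt{U} + \left(U + U\right)\right)^{2} = \left(- \frac{U^{\frac{3}{2}}}{6} + 2 U\right)^{2} = \left(2 U - \frac{U^{\frac{3}{2}}}{6}\right)^{2}$)
$q{\left(y,\left(-1\right) 3 \right)} + J{\left(127 \right)} = 2 \left(\left(-1\right) 3\right) + \frac{\left(- 127^{\frac{3}{2}} + 12 \cdot 127\right)^{2}}{36} = 2 \left(-3\right) + \frac{\left(- 127 \sqrt{127} + 1524\right)^{2}}{36} = -6 + \frac{\left(- 127 \sqrt{127} + 1524\right)^{2}}{36} = -6 + \frac{\left(1524 - 127 \sqrt{127}\right)^{2}}{36}$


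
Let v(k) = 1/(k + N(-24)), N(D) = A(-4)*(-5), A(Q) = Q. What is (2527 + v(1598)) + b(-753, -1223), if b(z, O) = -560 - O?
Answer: 5161421/1618 ≈ 3190.0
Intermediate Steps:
N(D) = 20 (N(D) = -4*(-5) = 20)
v(k) = 1/(20 + k) (v(k) = 1/(k + 20) = 1/(20 + k))
(2527 + v(1598)) + b(-753, -1223) = (2527 + 1/(20 + 1598)) + (-560 - 1*(-1223)) = (2527 + 1/1618) + (-560 + 1223) = (2527 + 1/1618) + 663 = 4088687/1618 + 663 = 5161421/1618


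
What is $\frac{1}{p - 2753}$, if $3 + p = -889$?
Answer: $- \frac{1}{3645} \approx -0.00027435$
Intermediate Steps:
$p = -892$ ($p = -3 - 889 = -892$)
$\frac{1}{p - 2753} = \frac{1}{-892 - 2753} = \frac{1}{-3645} = - \frac{1}{3645}$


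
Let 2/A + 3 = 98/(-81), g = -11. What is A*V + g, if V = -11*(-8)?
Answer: -1637/31 ≈ -52.806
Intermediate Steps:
V = 88
A = -162/341 (A = 2/(-3 + 98/(-81)) = 2/(-3 + 98*(-1/81)) = 2/(-3 - 98/81) = 2/(-341/81) = 2*(-81/341) = -162/341 ≈ -0.47507)
A*V + g = -162/341*88 - 11 = -1296/31 - 11 = -1637/31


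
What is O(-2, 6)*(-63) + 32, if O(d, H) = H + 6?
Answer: -724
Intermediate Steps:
O(d, H) = 6 + H
O(-2, 6)*(-63) + 32 = (6 + 6)*(-63) + 32 = 12*(-63) + 32 = -756 + 32 = -724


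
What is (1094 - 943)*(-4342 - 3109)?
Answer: -1125101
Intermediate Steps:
(1094 - 943)*(-4342 - 3109) = 151*(-7451) = -1125101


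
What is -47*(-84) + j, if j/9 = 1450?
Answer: 16998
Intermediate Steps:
j = 13050 (j = 9*1450 = 13050)
-47*(-84) + j = -47*(-84) + 13050 = 3948 + 13050 = 16998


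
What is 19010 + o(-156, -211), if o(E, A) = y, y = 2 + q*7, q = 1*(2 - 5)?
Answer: 18991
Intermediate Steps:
q = -3 (q = 1*(-3) = -3)
y = -19 (y = 2 - 3*7 = 2 - 21 = -19)
o(E, A) = -19
19010 + o(-156, -211) = 19010 - 19 = 18991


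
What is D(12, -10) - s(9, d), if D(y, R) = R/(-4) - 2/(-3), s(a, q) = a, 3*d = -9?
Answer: -35/6 ≈ -5.8333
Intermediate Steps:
d = -3 (d = (1/3)*(-9) = -3)
D(y, R) = 2/3 - R/4 (D(y, R) = R*(-1/4) - 2*(-1/3) = -R/4 + 2/3 = 2/3 - R/4)
D(12, -10) - s(9, d) = (2/3 - 1/4*(-10)) - 1*9 = (2/3 + 5/2) - 9 = 19/6 - 9 = -35/6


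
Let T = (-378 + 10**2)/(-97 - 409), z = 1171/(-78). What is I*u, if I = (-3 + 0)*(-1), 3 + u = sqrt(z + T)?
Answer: -9 + I*sqrt(5632498014)/6578 ≈ -9.0 + 11.409*I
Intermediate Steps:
z = -1171/78 (z = 1171*(-1/78) = -1171/78 ≈ -15.013)
T = 139/253 (T = (-378 + 100)/(-506) = -278*(-1/506) = 139/253 ≈ 0.54941)
u = -3 + I*sqrt(5632498014)/19734 (u = -3 + sqrt(-1171/78 + 139/253) = -3 + sqrt(-285421/19734) = -3 + I*sqrt(5632498014)/19734 ≈ -3.0 + 3.8031*I)
I = 3 (I = -3*(-1) = 3)
I*u = 3*(-3 + I*sqrt(5632498014)/19734) = -9 + I*sqrt(5632498014)/6578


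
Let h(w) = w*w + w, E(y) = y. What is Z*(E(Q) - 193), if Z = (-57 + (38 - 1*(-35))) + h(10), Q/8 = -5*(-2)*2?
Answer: -4158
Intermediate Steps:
Q = 160 (Q = 8*(-5*(-2)*2) = 8*(10*2) = 8*20 = 160)
h(w) = w + w² (h(w) = w² + w = w + w²)
Z = 126 (Z = (-57 + (38 - 1*(-35))) + 10*(1 + 10) = (-57 + (38 + 35)) + 10*11 = (-57 + 73) + 110 = 16 + 110 = 126)
Z*(E(Q) - 193) = 126*(160 - 193) = 126*(-33) = -4158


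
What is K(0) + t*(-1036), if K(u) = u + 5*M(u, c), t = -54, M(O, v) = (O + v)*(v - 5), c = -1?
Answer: 55974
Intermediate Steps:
M(O, v) = (-5 + v)*(O + v) (M(O, v) = (O + v)*(-5 + v) = (-5 + v)*(O + v))
K(u) = 30 - 29*u (K(u) = u + 5*((-1)² - 5*u - 5*(-1) + u*(-1)) = u + 5*(1 - 5*u + 5 - u) = u + 5*(6 - 6*u) = u + (30 - 30*u) = 30 - 29*u)
K(0) + t*(-1036) = (30 - 29*0) - 54*(-1036) = (30 + 0) + 55944 = 30 + 55944 = 55974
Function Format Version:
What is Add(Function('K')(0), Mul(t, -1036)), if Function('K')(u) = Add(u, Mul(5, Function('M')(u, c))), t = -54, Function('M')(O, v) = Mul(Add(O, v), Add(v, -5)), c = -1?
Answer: 55974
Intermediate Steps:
Function('M')(O, v) = Mul(Add(-5, v), Add(O, v)) (Function('M')(O, v) = Mul(Add(O, v), Add(-5, v)) = Mul(Add(-5, v), Add(O, v)))
Function('K')(u) = Add(30, Mul(-29, u)) (Function('K')(u) = Add(u, Mul(5, Add(Pow(-1, 2), Mul(-5, u), Mul(-5, -1), Mul(u, -1)))) = Add(u, Mul(5, Add(1, Mul(-5, u), 5, Mul(-1, u)))) = Add(u, Mul(5, Add(6, Mul(-6, u)))) = Add(u, Add(30, Mul(-30, u))) = Add(30, Mul(-29, u)))
Add(Function('K')(0), Mul(t, -1036)) = Add(Add(30, Mul(-29, 0)), Mul(-54, -1036)) = Add(Add(30, 0), 55944) = Add(30, 55944) = 55974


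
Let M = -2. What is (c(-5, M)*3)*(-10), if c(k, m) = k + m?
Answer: 210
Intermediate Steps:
(c(-5, M)*3)*(-10) = ((-5 - 2)*3)*(-10) = -7*3*(-10) = -21*(-10) = 210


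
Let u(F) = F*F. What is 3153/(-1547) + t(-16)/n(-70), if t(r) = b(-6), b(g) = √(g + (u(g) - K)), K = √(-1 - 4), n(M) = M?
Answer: -3153/1547 - √(30 - I*√5)/70 ≈ -2.1164 + 0.002914*I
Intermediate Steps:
u(F) = F²
K = I*√5 (K = √(-5) = I*√5 ≈ 2.2361*I)
b(g) = √(g + g² - I*√5) (b(g) = √(g + (g² - I*√5)) = √(g + g² - I*√5))
t(r) = √(30 - I*√5) (t(r) = √(-6 + (-6)² - I*√5) = √(-6 + 36 - I*√5) = √(30 - I*√5))
3153/(-1547) + t(-16)/n(-70) = 3153/(-1547) + √(30 - I*√5)/(-70) = 3153*(-1/1547) + √(30 - I*√5)*(-1/70) = -3153/1547 - √(30 - I*√5)/70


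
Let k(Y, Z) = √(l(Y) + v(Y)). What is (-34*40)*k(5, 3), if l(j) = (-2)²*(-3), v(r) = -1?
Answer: -1360*I*√13 ≈ -4903.5*I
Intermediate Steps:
l(j) = -12 (l(j) = 4*(-3) = -12)
k(Y, Z) = I*√13 (k(Y, Z) = √(-12 - 1) = √(-13) = I*√13)
(-34*40)*k(5, 3) = (-34*40)*(I*√13) = -1360*I*√13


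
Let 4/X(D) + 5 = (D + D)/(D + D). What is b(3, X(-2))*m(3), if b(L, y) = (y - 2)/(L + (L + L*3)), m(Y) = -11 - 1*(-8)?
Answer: ⅗ ≈ 0.60000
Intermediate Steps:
m(Y) = -3 (m(Y) = -11 + 8 = -3)
X(D) = -1 (X(D) = 4/(-5 + (D + D)/(D + D)) = 4/(-5 + (2*D)/((2*D))) = 4/(-5 + (2*D)*(1/(2*D))) = 4/(-5 + 1) = 4/(-4) = 4*(-¼) = -1)
b(L, y) = (-2 + y)/(5*L) (b(L, y) = (-2 + y)/(L + (L + 3*L)) = (-2 + y)/(L + 4*L) = (-2 + y)/((5*L)) = (-2 + y)*(1/(5*L)) = (-2 + y)/(5*L))
b(3, X(-2))*m(3) = ((⅕)*(-2 - 1)/3)*(-3) = ((⅕)*(⅓)*(-3))*(-3) = -⅕*(-3) = ⅗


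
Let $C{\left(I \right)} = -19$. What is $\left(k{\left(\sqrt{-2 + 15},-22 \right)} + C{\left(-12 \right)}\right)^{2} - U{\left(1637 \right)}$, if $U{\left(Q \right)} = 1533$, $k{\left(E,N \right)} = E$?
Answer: $-1533 + \left(19 - \sqrt{13}\right)^{2} \approx -1296.0$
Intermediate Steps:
$\left(k{\left(\sqrt{-2 + 15},-22 \right)} + C{\left(-12 \right)}\right)^{2} - U{\left(1637 \right)} = \left(\sqrt{-2 + 15} - 19\right)^{2} - 1533 = \left(\sqrt{13} - 19\right)^{2} - 1533 = \left(-19 + \sqrt{13}\right)^{2} - 1533 = -1533 + \left(-19 + \sqrt{13}\right)^{2}$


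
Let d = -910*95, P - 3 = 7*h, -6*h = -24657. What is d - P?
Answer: -230439/2 ≈ -1.1522e+5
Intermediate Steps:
h = 8219/2 (h = -1/6*(-24657) = 8219/2 ≈ 4109.5)
P = 57539/2 (P = 3 + 7*(8219/2) = 3 + 57533/2 = 57539/2 ≈ 28770.)
d = -86450
d - P = -86450 - 1*57539/2 = -86450 - 57539/2 = -230439/2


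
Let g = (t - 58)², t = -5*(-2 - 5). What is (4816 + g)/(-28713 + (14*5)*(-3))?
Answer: -5345/28923 ≈ -0.18480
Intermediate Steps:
t = 35 (t = -5*(-7) = 35)
g = 529 (g = (35 - 58)² = (-23)² = 529)
(4816 + g)/(-28713 + (14*5)*(-3)) = (4816 + 529)/(-28713 + (14*5)*(-3)) = 5345/(-28713 + 70*(-3)) = 5345/(-28713 - 210) = 5345/(-28923) = 5345*(-1/28923) = -5345/28923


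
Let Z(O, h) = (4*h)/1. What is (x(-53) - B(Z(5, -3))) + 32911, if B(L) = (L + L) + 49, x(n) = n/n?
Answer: 32887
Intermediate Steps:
Z(O, h) = 4*h (Z(O, h) = (4*h)*1 = 4*h)
x(n) = 1
B(L) = 49 + 2*L (B(L) = 2*L + 49 = 49 + 2*L)
(x(-53) - B(Z(5, -3))) + 32911 = (1 - (49 + 2*(4*(-3)))) + 32911 = (1 - (49 + 2*(-12))) + 32911 = (1 - (49 - 24)) + 32911 = (1 - 1*25) + 32911 = (1 - 25) + 32911 = -24 + 32911 = 32887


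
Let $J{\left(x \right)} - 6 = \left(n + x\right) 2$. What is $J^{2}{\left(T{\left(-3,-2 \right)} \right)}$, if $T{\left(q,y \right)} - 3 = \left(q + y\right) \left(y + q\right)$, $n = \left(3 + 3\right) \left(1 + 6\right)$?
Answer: $21316$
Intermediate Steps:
$n = 42$ ($n = 6 \cdot 7 = 42$)
$T{\left(q,y \right)} = 3 + \left(q + y\right)^{2}$ ($T{\left(q,y \right)} = 3 + \left(q + y\right) \left(y + q\right) = 3 + \left(q + y\right) \left(q + y\right) = 3 + \left(q + y\right)^{2}$)
$J{\left(x \right)} = 90 + 2 x$ ($J{\left(x \right)} = 6 + \left(42 + x\right) 2 = 6 + \left(84 + 2 x\right) = 90 + 2 x$)
$J^{2}{\left(T{\left(-3,-2 \right)} \right)} = \left(90 + 2 \left(3 + \left(-3 - 2\right)^{2}\right)\right)^{2} = \left(90 + 2 \left(3 + \left(-5\right)^{2}\right)\right)^{2} = \left(90 + 2 \left(3 + 25\right)\right)^{2} = \left(90 + 2 \cdot 28\right)^{2} = \left(90 + 56\right)^{2} = 146^{2} = 21316$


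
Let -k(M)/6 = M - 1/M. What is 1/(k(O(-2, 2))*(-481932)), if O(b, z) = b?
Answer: -1/4337388 ≈ -2.3055e-7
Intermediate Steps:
k(M) = -6*M + 6/M (k(M) = -6*(M - 1/M) = -6*M + 6/M)
1/(k(O(-2, 2))*(-481932)) = 1/((-6*(-2) + 6/(-2))*(-481932)) = 1/((12 + 6*(-½))*(-481932)) = 1/((12 - 3)*(-481932)) = 1/(9*(-481932)) = 1/(-4337388) = -1/4337388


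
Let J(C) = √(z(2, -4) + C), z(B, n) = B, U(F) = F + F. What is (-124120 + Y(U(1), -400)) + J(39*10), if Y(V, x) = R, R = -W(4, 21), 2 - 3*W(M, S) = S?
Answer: -372341/3 + 14*√2 ≈ -1.2409e+5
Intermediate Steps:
U(F) = 2*F
W(M, S) = ⅔ - S/3
R = 19/3 (R = -(⅔ - ⅓*21) = -(⅔ - 7) = -1*(-19/3) = 19/3 ≈ 6.3333)
Y(V, x) = 19/3
J(C) = √(2 + C)
(-124120 + Y(U(1), -400)) + J(39*10) = (-124120 + 19/3) + √(2 + 39*10) = -372341/3 + √(2 + 390) = -372341/3 + √392 = -372341/3 + 14*√2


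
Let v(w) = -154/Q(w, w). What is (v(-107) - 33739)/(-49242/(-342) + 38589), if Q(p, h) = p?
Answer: -205765383/236232460 ≈ -0.87103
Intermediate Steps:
v(w) = -154/w
(v(-107) - 33739)/(-49242/(-342) + 38589) = (-154/(-107) - 33739)/(-49242/(-342) + 38589) = (-154*(-1/107) - 33739)/(-49242*(-1/342) + 38589) = (154/107 - 33739)/(8207/57 + 38589) = -3609919/(107*2207780/57) = -3609919/107*57/2207780 = -205765383/236232460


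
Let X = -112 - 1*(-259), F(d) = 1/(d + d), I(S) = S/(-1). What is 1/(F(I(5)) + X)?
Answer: 10/1469 ≈ 0.0068073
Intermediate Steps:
I(S) = -S (I(S) = S*(-1) = -S)
F(d) = 1/(2*d)
X = 147 (X = -112 + 259 = 147)
1/(F(I(5)) + X) = 1/(1/(2*((-1*5))) + 147) = 1/((½)/(-5) + 147) = 1/((½)*(-⅕) + 147) = 1/(-⅒ + 147) = 1/(1469/10) = 10/1469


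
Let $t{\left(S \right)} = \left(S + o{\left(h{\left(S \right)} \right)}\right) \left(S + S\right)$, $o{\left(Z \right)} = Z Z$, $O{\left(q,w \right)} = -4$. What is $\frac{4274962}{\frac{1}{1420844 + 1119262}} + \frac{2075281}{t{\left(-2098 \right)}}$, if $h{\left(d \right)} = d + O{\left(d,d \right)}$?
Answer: $\frac{201223517281081895941391}{18530819976} \approx 1.0859 \cdot 10^{13}$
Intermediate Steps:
$h{\left(d \right)} = -4 + d$ ($h{\left(d \right)} = d - 4 = -4 + d$)
$o{\left(Z \right)} = Z^{2}$
$t{\left(S \right)} = 2 S \left(S + \left(-4 + S\right)^{2}\right)$ ($t{\left(S \right)} = \left(S + \left(-4 + S\right)^{2}\right) \left(S + S\right) = \left(S + \left(-4 + S\right)^{2}\right) 2 S = 2 S \left(S + \left(-4 + S\right)^{2}\right)$)
$\frac{4274962}{\frac{1}{1420844 + 1119262}} + \frac{2075281}{t{\left(-2098 \right)}} = \frac{4274962}{\frac{1}{1420844 + 1119262}} + \frac{2075281}{2 \left(-2098\right) \left(-2098 + \left(-4 - 2098\right)^{2}\right)} = \frac{4274962}{\frac{1}{2540106}} + \frac{2075281}{2 \left(-2098\right) \left(-2098 + \left(-2102\right)^{2}\right)} = 4274962 \frac{1}{\frac{1}{2540106}} + \frac{2075281}{2 \left(-2098\right) \left(-2098 + 4418404\right)} = 4274962 \cdot 2540106 + \frac{2075281}{2 \left(-2098\right) 4416306} = 10858856625972 + \frac{2075281}{-18530819976} = 10858856625972 + 2075281 \left(- \frac{1}{18530819976}\right) = 10858856625972 - \frac{2075281}{18530819976} = \frac{201223517281081895941391}{18530819976}$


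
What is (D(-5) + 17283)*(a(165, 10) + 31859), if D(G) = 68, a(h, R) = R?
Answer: 552959019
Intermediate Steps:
(D(-5) + 17283)*(a(165, 10) + 31859) = (68 + 17283)*(10 + 31859) = 17351*31869 = 552959019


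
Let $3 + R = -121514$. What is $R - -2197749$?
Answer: $2076232$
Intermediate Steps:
$R = -121517$ ($R = -3 - 121514 = -121517$)
$R - -2197749 = -121517 - -2197749 = -121517 + 2197749 = 2076232$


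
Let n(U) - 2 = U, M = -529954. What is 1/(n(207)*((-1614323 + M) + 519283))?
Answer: -1/339623746 ≈ -2.9444e-9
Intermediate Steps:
n(U) = 2 + U
1/(n(207)*((-1614323 + M) + 519283)) = 1/((2 + 207)*((-1614323 - 529954) + 519283)) = 1/(209*(-2144277 + 519283)) = (1/209)/(-1624994) = (1/209)*(-1/1624994) = -1/339623746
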